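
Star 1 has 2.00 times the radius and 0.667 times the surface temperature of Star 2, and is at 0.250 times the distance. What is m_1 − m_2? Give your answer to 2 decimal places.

-2.76

L_1/L_2 = (2.00)²(0.667)⁴ = 0.7917.
F_1/F_2 = (L_1/L_2)/(d_1/d_2)² = 0.7917/0.06250 = 12.67.
m_1 − m_2 = −2.5 log₁₀(12.67) = -2.76.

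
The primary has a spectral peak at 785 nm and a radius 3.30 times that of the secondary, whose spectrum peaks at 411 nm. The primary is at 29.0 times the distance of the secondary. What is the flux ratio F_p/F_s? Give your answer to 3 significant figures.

Wien's law: T_p/T_s = λ_s/λ_p = 411/785 = 0.5236.
L_p/L_s = (R_p/R_s)²(T_p/T_s)⁴ = (3.30)²(0.5236)⁴ = 0.8183.
F_p/F_s = (L_p/L_s)/(d_p/d_s)² = 0.8183/(29.0)² = 9.730×10^-4.

9.73×10^-4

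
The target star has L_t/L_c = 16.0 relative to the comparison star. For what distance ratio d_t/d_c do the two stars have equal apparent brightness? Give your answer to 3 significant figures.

Equal flux requires L_t/d_t² = L_c/d_c², so d_t/d_c = √(L_t/L_c)
= √(16.0) = 4.000.

4.00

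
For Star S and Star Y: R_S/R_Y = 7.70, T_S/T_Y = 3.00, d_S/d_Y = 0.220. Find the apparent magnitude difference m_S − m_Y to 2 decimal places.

L_S/L_Y = (7.70)²(3.00)⁴ = 4802.
F_S/F_Y = (L_S/L_Y)/(d_S/d_Y)² = 4802/0.04840 = 9.923×10^4.
m_S − m_Y = −2.5 log₁₀(9.923×10^4) = -12.49.

-12.49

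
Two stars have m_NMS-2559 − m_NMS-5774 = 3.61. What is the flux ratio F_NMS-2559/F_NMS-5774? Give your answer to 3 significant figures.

0.0360

F_NMS-2559/F_NMS-5774 = 10^(−(m_NMS-2559 − m_NMS-5774)/2.5) = 10^(-3.61/2.5) = 10^-1.444 = 0.03597.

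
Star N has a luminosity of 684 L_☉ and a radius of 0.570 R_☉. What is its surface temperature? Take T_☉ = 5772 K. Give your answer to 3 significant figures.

3.91×10^4 K

T/T_☉ = (L/L_☉)^(1/4) / (R/R_☉)^(1/2)
T = 5772 × (684)^(1/4) / √(0.570) = 5772 × 5.114 / 0.7550 = 3.910×10^4 K.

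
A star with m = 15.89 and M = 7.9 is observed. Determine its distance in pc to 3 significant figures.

m − M = 5 log₁₀(d/10 pc)
15.89 − (7.9) = 7.99 = 5 log₁₀(d/10)
d = 10 × 10^(7.99/5) = 10 × 10^1.598 = 396.3 pc.

396 pc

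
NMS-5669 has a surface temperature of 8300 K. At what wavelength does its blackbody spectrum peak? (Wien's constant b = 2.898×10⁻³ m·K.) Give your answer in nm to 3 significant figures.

λ_max = b/T = 2.898×10⁻³ / 8300 = 3.49×10^-7 m = 349.2 nm.

349 nm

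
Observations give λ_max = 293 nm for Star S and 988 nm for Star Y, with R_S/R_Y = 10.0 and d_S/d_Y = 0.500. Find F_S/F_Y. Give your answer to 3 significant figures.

Wien's law: T_S/T_Y = λ_Y/λ_S = 988/293 = 3.372.
L_S/L_Y = (R_S/R_Y)²(T_S/T_Y)⁴ = (10.0)²(3.372)⁴ = 1.293×10^4.
F_S/F_Y = (L_S/L_Y)/(d_S/d_Y)² = 1.293×10^4/(0.500)² = 5.172×10^4.

5.17×10^4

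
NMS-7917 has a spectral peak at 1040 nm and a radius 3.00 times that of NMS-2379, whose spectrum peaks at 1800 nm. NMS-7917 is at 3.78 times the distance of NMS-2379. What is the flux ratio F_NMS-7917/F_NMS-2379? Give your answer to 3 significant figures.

5.65

Wien's law: T_NMS-7917/T_NMS-2379 = λ_NMS-2379/λ_NMS-7917 = 1800/1040 = 1.731.
L_NMS-7917/L_NMS-2379 = (R_NMS-7917/R_NMS-2379)²(T_NMS-7917/T_NMS-2379)⁴ = (3.00)²(1.731)⁴ = 80.76.
F_NMS-7917/F_NMS-2379 = (L_NMS-7917/L_NMS-2379)/(d_NMS-7917/d_NMS-2379)² = 80.76/(3.78)² = 5.652.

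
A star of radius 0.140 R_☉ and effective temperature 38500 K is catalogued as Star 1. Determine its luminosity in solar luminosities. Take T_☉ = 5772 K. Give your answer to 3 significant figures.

38.8 solar luminosities

L/L_☉ = (R/R_☉)² (T/T_☉)⁴ = (0.140)² × (38500/5772)⁴
       = 0.01960 × (6.670)⁴ = 0.01960 × 1979 = 38.80.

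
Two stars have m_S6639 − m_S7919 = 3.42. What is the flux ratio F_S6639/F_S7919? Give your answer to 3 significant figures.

0.0429

F_S6639/F_S7919 = 10^(−(m_S6639 − m_S7919)/2.5) = 10^(-3.42/2.5) = 10^-1.368 = 0.04285.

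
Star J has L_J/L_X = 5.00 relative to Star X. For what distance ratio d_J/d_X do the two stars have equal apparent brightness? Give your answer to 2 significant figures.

2.2

Equal flux requires L_J/d_J² = L_X/d_X², so d_J/d_X = √(L_J/L_X)
= √(5.00) = 2.236.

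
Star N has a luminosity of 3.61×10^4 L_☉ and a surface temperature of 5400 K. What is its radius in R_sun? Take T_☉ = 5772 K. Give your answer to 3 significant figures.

R/R_☉ = √(L/L_☉) / (T/T_☉)² = √(3.61×10^4) / (0.9356)²
       = 190.0 / 0.8753 = 217.1.

217 R_sun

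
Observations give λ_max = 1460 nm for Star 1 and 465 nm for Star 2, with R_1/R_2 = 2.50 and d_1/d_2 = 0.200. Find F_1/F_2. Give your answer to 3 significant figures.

Wien's law: T_1/T_2 = λ_2/λ_1 = 465/1460 = 0.3185.
L_1/L_2 = (R_1/R_2)²(T_1/T_2)⁴ = (2.50)²(0.3185)⁴ = 0.06431.
F_1/F_2 = (L_1/L_2)/(d_1/d_2)² = 0.06431/(0.200)² = 1.608.

1.61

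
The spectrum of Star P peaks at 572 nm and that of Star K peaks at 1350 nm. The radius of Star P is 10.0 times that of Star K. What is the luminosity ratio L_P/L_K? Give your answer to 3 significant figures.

3.10×10^3

Wien's law gives T ∝ 1/λ_max, so T_P/T_K = λ_K/λ_P = 1350/572 = 2.360.
Then L ∝ R²T⁴ gives L_P/L_K = (10.0)² × (2.360)⁴ = 100.0 × 31.03 = 3103.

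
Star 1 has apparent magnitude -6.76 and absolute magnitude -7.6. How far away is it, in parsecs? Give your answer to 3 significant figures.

14.7 pc

m − M = 5 log₁₀(d/10 pc)
-6.76 − (-7.6) = 0.84 = 5 log₁₀(d/10)
d = 10 × 10^(0.84/5) = 10 × 10^0.168 = 14.72 pc.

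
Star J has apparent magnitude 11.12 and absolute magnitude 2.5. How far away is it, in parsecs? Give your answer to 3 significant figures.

530 pc

m − M = 5 log₁₀(d/10 pc)
11.12 − (2.5) = 8.62 = 5 log₁₀(d/10)
d = 10 × 10^(8.62/5) = 10 × 10^1.724 = 529.7 pc.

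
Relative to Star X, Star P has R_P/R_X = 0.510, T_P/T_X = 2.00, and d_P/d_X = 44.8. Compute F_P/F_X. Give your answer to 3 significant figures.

0.00207

L_P/L_X = (R_P/R_X)²(T_P/T_X)⁴ = (0.510)² × (2.00)⁴ = 4.162.
F_P/F_X = (L_P/L_X)/(d_P/d_X)² = 4.162 / (44.8)² = 0.002074.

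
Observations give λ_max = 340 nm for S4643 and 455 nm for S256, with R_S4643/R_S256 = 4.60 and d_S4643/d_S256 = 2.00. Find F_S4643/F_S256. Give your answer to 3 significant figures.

Wien's law: T_S4643/T_S256 = λ_S256/λ_S4643 = 455/340 = 1.338.
L_S4643/L_S256 = (R_S4643/R_S256)²(T_S4643/T_S256)⁴ = (4.60)²(1.338)⁴ = 67.86.
F_S4643/F_S256 = (L_S4643/L_S256)/(d_S4643/d_S256)² = 67.86/(2.00)² = 16.97.

17.0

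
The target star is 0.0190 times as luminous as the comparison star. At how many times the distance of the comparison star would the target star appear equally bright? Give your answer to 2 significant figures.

0.14

Equal flux requires L_t/d_t² = L_c/d_c², so d_t/d_c = √(L_t/L_c)
= √(0.0190) = 0.1378.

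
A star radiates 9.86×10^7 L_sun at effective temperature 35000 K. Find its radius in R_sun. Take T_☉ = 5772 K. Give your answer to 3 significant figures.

R/R_☉ = √(L/L_☉) / (T/T_☉)² = √(9.86×10^7) / (6.064)²
       = 9930 / 36.77 = 270.1.

270 R_sun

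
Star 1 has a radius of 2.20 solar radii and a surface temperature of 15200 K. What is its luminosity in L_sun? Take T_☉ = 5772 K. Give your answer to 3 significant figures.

L/L_☉ = (R/R_☉)² (T/T_☉)⁴ = (2.20)² × (15200/5772)⁴
       = 4.840 × (2.633)⁴ = 4.840 × 48.09 = 232.8.

233 L_sun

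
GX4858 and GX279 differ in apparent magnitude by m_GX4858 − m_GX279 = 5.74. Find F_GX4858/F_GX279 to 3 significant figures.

0.00506

F_GX4858/F_GX279 = 10^(−(m_GX4858 − m_GX279)/2.5) = 10^(-5.74/2.5) = 10^-2.296 = 0.005058.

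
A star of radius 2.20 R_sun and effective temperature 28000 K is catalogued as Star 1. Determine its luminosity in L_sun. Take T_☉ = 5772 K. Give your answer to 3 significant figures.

L/L_☉ = (R/R_☉)² (T/T_☉)⁴ = (2.20)² × (28000/5772)⁴
       = 4.840 × (4.851)⁴ = 4.840 × 553.8 = 2680.

2.68×10^3 L_sun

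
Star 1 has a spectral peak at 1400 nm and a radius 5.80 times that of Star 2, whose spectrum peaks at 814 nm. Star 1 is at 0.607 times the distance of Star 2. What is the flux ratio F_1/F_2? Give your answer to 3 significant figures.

10.4

Wien's law: T_1/T_2 = λ_2/λ_1 = 814/1400 = 0.5814.
L_1/L_2 = (R_1/R_2)²(T_1/T_2)⁴ = (5.80)²(0.5814)⁴ = 3.845.
F_1/F_2 = (L_1/L_2)/(d_1/d_2)² = 3.845/(0.607)² = 10.43.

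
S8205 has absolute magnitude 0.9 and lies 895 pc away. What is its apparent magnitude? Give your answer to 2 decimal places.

m = M + 5 log₁₀(d/10 pc) = 0.9 + 5 log₁₀(895/10)
  = 0.9 + 5 × 1.952 = 0.9 + 9.76 = 10.66.

10.66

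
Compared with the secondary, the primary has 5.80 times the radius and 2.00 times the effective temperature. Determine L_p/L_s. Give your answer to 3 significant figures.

538

From the Stefan–Boltzmann law, L ∝ R²T⁴, so
L_p/L_s = (R_p/R_s)² (T_p/T_s)⁴ = (5.80)² × (2.00)⁴ = 33.64 × 16.00 = 538.2.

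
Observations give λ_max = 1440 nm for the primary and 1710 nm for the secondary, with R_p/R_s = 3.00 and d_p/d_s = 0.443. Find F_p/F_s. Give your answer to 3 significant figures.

Wien's law: T_p/T_s = λ_s/λ_p = 1710/1440 = 1.188.
L_p/L_s = (R_p/R_s)²(T_p/T_s)⁴ = (3.00)²(1.188)⁴ = 17.90.
F_p/F_s = (L_p/L_s)/(d_p/d_s)² = 17.90/(0.443)² = 91.19.

91.2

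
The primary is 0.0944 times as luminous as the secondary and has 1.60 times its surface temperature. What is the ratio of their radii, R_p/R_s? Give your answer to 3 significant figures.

L ∝ R²T⁴ gives R ∝ √L / T², so
R_p/R_s = √(0.0944) / (1.60)² = 0.3072 / 2.560 = 0.1200.

0.120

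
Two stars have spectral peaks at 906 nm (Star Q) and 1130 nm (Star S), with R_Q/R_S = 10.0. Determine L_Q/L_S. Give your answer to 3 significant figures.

Wien's law gives T ∝ 1/λ_max, so T_Q/T_S = λ_S/λ_Q = 1130/906 = 1.247.
Then L ∝ R²T⁴ gives L_Q/L_S = (10.0)² × (1.247)⁴ = 100.0 × 2.420 = 242.0.

242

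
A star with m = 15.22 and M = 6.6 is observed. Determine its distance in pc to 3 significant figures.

530 pc

m − M = 5 log₁₀(d/10 pc)
15.22 − (6.6) = 8.62 = 5 log₁₀(d/10)
d = 10 × 10^(8.62/5) = 10 × 10^1.724 = 529.7 pc.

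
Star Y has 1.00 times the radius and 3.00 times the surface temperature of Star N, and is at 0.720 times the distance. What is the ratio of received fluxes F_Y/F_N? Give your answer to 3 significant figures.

L_Y/L_N = (R_Y/R_N)²(T_Y/T_N)⁴ = (1.00)² × (3.00)⁴ = 81.00.
F_Y/F_N = (L_Y/L_N)/(d_Y/d_N)² = 81.00 / (0.720)² = 156.2.

156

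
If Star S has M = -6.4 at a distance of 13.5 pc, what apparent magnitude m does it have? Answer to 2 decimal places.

-5.75

m = M + 5 log₁₀(d/10 pc) = -6.4 + 5 log₁₀(13.5/10)
  = -6.4 + 5 × 0.130 = -6.4 + 0.65 = -5.75.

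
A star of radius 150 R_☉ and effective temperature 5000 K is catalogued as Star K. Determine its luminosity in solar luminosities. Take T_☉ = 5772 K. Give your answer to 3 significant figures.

L/L_☉ = (R/R_☉)² (T/T_☉)⁴ = (150)² × (5000/5772)⁴
       = 2.250×10^4 × (0.8663)⁴ = 2.250×10^4 × 0.5631 = 1.267×10^4.

1.27×10^4 solar luminosities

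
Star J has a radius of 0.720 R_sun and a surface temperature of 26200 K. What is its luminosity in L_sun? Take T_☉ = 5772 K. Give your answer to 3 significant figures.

L/L_☉ = (R/R_☉)² (T/T_☉)⁴ = (0.720)² × (26200/5772)⁴
       = 0.5184 × (4.539)⁴ = 0.5184 × 424.5 = 220.1.

220 L_sun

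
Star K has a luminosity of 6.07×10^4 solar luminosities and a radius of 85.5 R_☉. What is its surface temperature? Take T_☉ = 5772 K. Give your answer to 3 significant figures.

9.80×10^3 K

T/T_☉ = (L/L_☉)^(1/4) / (R/R_☉)^(1/2)
T = 5772 × (6.07×10^4)^(1/4) / √(85.5) = 5772 × 15.70 / 9.247 = 9798 K.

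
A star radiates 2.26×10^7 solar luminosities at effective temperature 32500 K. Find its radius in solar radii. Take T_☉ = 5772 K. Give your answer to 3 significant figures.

R/R_☉ = √(L/L_☉) / (T/T_☉)² = √(2.26×10^7) / (5.631)²
       = 4754 / 31.70 = 149.9.

150 solar radii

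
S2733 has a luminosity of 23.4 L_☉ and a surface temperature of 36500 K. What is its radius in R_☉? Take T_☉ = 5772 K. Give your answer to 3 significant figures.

0.121 R_☉

R/R_☉ = √(L/L_☉) / (T/T_☉)² = √(23.4) / (6.324)²
       = 4.837 / 39.99 = 0.1210.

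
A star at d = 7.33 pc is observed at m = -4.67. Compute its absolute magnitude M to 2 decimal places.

M = m − 5 log₁₀(d/10 pc) = -4.67 − 5 log₁₀(7.33/10)
  = -4.67 − 5 × -0.135 = -4.67 − -0.67 = -4.00.

-4.00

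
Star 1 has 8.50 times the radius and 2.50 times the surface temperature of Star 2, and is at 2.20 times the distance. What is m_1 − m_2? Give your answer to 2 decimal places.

L_1/L_2 = (8.50)²(2.50)⁴ = 2822.
F_1/F_2 = (L_1/L_2)/(d_1/d_2)² = 2822/4.840 = 583.1.
m_1 − m_2 = −2.5 log₁₀(583.1) = -6.91.

-6.91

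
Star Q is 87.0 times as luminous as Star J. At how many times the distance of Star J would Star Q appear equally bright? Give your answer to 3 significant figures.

Equal flux requires L_Q/d_Q² = L_J/d_J², so d_Q/d_J = √(L_Q/L_J)
= √(87.0) = 9.327.

9.33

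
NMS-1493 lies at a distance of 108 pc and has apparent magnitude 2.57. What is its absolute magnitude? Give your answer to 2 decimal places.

M = m − 5 log₁₀(d/10 pc) = 2.57 − 5 log₁₀(108/10)
  = 2.57 − 5 × 1.033 = 2.57 − 5.17 = -2.60.

-2.60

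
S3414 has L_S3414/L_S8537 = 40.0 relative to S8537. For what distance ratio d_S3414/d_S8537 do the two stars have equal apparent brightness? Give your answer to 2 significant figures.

6.3

Equal flux requires L_S3414/d_S3414² = L_S8537/d_S8537², so d_S3414/d_S8537 = √(L_S3414/L_S8537)
= √(40.0) = 6.325.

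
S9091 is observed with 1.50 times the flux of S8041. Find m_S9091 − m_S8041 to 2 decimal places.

m_S9091 − m_S8041 = −2.5 log₁₀(F_S9091/F_S8041) = −2.5 log₁₀(1.50) = −2.5 × (0.176) = -0.440.

-0.44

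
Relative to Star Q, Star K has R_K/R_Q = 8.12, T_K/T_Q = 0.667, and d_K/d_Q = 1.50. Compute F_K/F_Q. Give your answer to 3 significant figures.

L_K/L_Q = (R_K/R_Q)²(T_K/T_Q)⁴ = (8.12)² × (0.667)⁴ = 13.05.
F_K/F_Q = (L_K/L_Q)/(d_K/d_Q)² = 13.05 / (1.50)² = 5.800.

5.80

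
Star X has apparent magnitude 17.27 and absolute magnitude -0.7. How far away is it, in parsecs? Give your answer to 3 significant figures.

3.93×10^4 pc

m − M = 5 log₁₀(d/10 pc)
17.27 − (-0.7) = 17.97 = 5 log₁₀(d/10)
d = 10 × 10^(17.97/5) = 10 × 10^3.594 = 3.926×10^4 pc.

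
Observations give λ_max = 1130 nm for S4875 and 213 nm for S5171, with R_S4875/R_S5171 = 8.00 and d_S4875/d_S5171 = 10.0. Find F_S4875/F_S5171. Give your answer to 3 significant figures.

8.08×10^-4

Wien's law: T_S4875/T_S5171 = λ_S5171/λ_S4875 = 213/1130 = 0.1885.
L_S4875/L_S5171 = (R_S4875/R_S5171)²(T_S4875/T_S5171)⁴ = (8.00)²(0.1885)⁴ = 0.08080.
F_S4875/F_S5171 = (L_S4875/L_S5171)/(d_S4875/d_S5171)² = 0.08080/(10.0)² = 8.080×10^-4.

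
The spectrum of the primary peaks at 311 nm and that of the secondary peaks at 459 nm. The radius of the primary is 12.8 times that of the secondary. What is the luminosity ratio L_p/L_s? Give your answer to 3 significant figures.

777

Wien's law gives T ∝ 1/λ_max, so T_p/T_s = λ_s/λ_p = 459/311 = 1.476.
Then L ∝ R²T⁴ gives L_p/L_s = (12.8)² × (1.476)⁴ = 163.8 × 4.745 = 777.4.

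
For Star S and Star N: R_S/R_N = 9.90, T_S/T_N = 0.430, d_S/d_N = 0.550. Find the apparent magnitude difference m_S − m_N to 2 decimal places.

L_S/L_N = (9.90)²(0.430)⁴ = 3.351.
F_S/F_N = (L_S/L_N)/(d_S/d_N)² = 3.351/0.3025 = 11.08.
m_S − m_N = −2.5 log₁₀(11.08) = -2.61.

-2.61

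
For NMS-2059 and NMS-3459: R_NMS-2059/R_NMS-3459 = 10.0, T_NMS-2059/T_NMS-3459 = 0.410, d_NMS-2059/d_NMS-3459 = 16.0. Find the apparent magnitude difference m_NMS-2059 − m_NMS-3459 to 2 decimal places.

L_NMS-2059/L_NMS-3459 = (10.0)²(0.410)⁴ = 2.826.
F_NMS-2059/F_NMS-3459 = (L_NMS-2059/L_NMS-3459)/(d_NMS-2059/d_NMS-3459)² = 2.826/256.0 = 0.01104.
m_NMS-2059 − m_NMS-3459 = −2.5 log₁₀(0.01104) = 4.89.

4.89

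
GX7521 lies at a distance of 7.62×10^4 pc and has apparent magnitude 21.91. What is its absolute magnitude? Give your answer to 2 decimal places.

2.50

M = m − 5 log₁₀(d/10 pc) = 21.91 − 5 log₁₀(7.62×10^4/10)
  = 21.91 − 5 × 3.882 = 21.91 − 19.41 = 2.50.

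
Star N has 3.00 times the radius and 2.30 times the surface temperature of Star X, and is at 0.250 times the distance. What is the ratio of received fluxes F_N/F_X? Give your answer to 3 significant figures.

L_N/L_X = (R_N/R_X)²(T_N/T_X)⁴ = (3.00)² × (2.30)⁴ = 251.9.
F_N/F_X = (L_N/L_X)/(d_N/d_X)² = 251.9 / (0.250)² = 4030.

4.03×10^3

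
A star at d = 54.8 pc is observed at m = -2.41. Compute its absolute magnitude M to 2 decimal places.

-6.10

M = m − 5 log₁₀(d/10 pc) = -2.41 − 5 log₁₀(54.8/10)
  = -2.41 − 5 × 0.739 = -2.41 − 3.69 = -6.10.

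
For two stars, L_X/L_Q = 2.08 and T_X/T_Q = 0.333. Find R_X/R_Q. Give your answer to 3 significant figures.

L ∝ R²T⁴ gives R ∝ √L / T², so
R_X/R_Q = √(2.08) / (0.333)² = 1.442 / 0.1109 = 13.01.

13.0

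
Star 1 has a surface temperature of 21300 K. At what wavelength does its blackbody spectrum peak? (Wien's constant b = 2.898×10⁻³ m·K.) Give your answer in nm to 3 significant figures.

136 nm

λ_max = b/T = 2.898×10⁻³ / 21300 = 1.36×10^-7 m = 136.1 nm.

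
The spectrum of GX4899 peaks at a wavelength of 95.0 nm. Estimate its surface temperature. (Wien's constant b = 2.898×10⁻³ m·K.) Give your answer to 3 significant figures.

T = b/λ_max = 2.898×10⁻³ / (95.0×10⁻⁹) = 3.051×10^4 K.

3.05×10^4 K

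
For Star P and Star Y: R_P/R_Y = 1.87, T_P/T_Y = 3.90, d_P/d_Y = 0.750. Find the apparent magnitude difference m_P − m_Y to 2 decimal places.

L_P/L_Y = (1.87)²(3.90)⁴ = 809.0.
F_P/F_Y = (L_P/L_Y)/(d_P/d_Y)² = 809.0/0.5625 = 1438.
m_P − m_Y = −2.5 log₁₀(1438) = -7.89.

-7.89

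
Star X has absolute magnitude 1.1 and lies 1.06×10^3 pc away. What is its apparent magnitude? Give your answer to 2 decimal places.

11.23

m = M + 5 log₁₀(d/10 pc) = 1.1 + 5 log₁₀(1.06×10^3/10)
  = 1.1 + 5 × 2.025 = 1.1 + 10.13 = 11.23.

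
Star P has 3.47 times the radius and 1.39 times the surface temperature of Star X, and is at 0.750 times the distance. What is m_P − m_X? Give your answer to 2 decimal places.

L_P/L_X = (3.47)²(1.39)⁴ = 44.95.
F_P/F_X = (L_P/L_X)/(d_P/d_X)² = 44.95/0.5625 = 79.91.
m_P − m_X = −2.5 log₁₀(79.91) = -4.76.

-4.76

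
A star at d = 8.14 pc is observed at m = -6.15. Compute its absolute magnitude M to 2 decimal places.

-5.70

M = m − 5 log₁₀(d/10 pc) = -6.15 − 5 log₁₀(8.14/10)
  = -6.15 − 5 × -0.089 = -6.15 − -0.45 = -5.70.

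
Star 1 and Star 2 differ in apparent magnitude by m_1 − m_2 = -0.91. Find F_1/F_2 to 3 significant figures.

F_1/F_2 = 10^(−(m_1 − m_2)/2.5) = 10^(0.91/2.5) = 10^0.364 = 2.312.

2.31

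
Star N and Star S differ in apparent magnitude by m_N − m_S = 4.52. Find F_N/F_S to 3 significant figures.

F_N/F_S = 10^(−(m_N − m_S)/2.5) = 10^(-4.52/2.5) = 10^-1.808 = 0.01556.

0.0156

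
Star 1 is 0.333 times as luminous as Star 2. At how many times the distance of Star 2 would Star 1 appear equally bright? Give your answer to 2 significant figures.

Equal flux requires L_1/d_1² = L_2/d_2², so d_1/d_2 = √(L_1/L_2)
= √(0.333) = 0.5771.

0.58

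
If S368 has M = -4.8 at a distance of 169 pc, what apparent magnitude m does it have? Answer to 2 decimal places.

m = M + 5 log₁₀(d/10 pc) = -4.8 + 5 log₁₀(169/10)
  = -4.8 + 5 × 1.228 = -4.8 + 6.14 = 1.34.

1.34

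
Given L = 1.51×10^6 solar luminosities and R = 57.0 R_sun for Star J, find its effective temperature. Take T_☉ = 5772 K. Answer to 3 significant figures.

2.68×10^4 K

T/T_☉ = (L/L_☉)^(1/4) / (R/R_☉)^(1/2)
T = 5772 × (1.51×10^6)^(1/4) / √(57.0) = 5772 × 35.05 / 7.550 = 2.680×10^4 K.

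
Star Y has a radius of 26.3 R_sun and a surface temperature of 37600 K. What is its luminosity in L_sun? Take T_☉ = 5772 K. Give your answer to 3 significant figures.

L/L_☉ = (R/R_☉)² (T/T_☉)⁴ = (26.3)² × (37600/5772)⁴
       = 691.7 × (6.514)⁴ = 691.7 × 1801 = 1.246×10^6.

1.25×10^6 L_sun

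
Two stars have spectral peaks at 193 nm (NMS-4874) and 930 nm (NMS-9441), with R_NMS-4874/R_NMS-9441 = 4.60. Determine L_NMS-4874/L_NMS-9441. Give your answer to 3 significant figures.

1.14×10^4

Wien's law gives T ∝ 1/λ_max, so T_NMS-4874/T_NMS-9441 = λ_NMS-9441/λ_NMS-4874 = 930/193 = 4.819.
Then L ∝ R²T⁴ gives L_NMS-4874/L_NMS-9441 = (4.60)² × (4.819)⁴ = 21.16 × 539.1 = 1.141×10^4.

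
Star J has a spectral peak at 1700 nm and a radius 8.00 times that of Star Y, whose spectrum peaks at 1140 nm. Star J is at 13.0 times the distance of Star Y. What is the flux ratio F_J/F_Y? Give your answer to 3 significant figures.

0.0766

Wien's law: T_J/T_Y = λ_Y/λ_J = 1140/1700 = 0.6706.
L_J/L_Y = (R_J/R_Y)²(T_J/T_Y)⁴ = (8.00)²(0.6706)⁴ = 12.94.
F_J/F_Y = (L_J/L_Y)/(d_J/d_Y)² = 12.94/(13.0)² = 0.07658.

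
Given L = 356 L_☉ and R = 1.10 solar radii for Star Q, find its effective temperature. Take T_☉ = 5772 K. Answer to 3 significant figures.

2.39×10^4 K

T/T_☉ = (L/L_☉)^(1/4) / (R/R_☉)^(1/2)
T = 5772 × (356)^(1/4) / √(1.10) = 5772 × 4.344 / 1.049 = 2.391×10^4 K.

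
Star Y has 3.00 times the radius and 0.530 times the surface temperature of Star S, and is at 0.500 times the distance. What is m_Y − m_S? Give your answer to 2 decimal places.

-1.13

L_Y/L_S = (3.00)²(0.530)⁴ = 0.7101.
F_Y/F_S = (L_Y/L_S)/(d_Y/d_S)² = 0.7101/0.2500 = 2.841.
m_Y − m_S = −2.5 log₁₀(2.841) = -1.13.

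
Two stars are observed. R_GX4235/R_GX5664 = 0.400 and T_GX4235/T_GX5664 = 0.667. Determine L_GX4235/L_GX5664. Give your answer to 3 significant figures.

0.0317

From the Stefan–Boltzmann law, L ∝ R²T⁴, so
L_GX4235/L_GX5664 = (R_GX4235/R_GX5664)² (T_GX4235/T_GX5664)⁴ = (0.400)² × (0.667)⁴ = 0.1600 × 0.1979 = 0.03167.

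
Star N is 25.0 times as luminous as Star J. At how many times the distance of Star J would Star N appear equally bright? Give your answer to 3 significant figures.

Equal flux requires L_N/d_N² = L_J/d_J², so d_N/d_J = √(L_N/L_J)
= √(25.0) = 5.000.

5.00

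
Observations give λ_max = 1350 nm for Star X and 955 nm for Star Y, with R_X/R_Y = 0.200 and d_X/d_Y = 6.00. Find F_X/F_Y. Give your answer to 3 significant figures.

Wien's law: T_X/T_Y = λ_Y/λ_X = 955/1350 = 0.7074.
L_X/L_Y = (R_X/R_Y)²(T_X/T_Y)⁴ = (0.200)²(0.7074)⁴ = 0.01002.
F_X/F_Y = (L_X/L_Y)/(d_X/d_Y)² = 0.01002/(6.00)² = 2.783×10^-4.

2.78×10^-4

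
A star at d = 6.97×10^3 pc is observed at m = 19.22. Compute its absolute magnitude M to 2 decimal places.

5.00

M = m − 5 log₁₀(d/10 pc) = 19.22 − 5 log₁₀(6.97×10^3/10)
  = 19.22 − 5 × 2.843 = 19.22 − 14.22 = 5.00.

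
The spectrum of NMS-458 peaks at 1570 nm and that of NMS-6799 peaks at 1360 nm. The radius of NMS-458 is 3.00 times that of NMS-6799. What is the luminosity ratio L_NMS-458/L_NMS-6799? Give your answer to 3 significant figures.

Wien's law gives T ∝ 1/λ_max, so T_NMS-458/T_NMS-6799 = λ_NMS-6799/λ_NMS-458 = 1360/1570 = 0.8662.
Then L ∝ R²T⁴ gives L_NMS-458/L_NMS-6799 = (3.00)² × (0.8662)⁴ = 9.000 × 0.5631 = 5.068.

5.07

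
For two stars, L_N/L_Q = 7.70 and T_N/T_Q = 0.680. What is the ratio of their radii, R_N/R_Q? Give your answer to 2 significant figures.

L ∝ R²T⁴ gives R ∝ √L / T², so
R_N/R_Q = √(7.70) / (0.680)² = 2.775 / 0.4624 = 6.001.

6.0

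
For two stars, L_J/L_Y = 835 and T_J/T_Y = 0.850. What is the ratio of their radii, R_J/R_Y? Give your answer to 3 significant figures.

40.0

L ∝ R²T⁴ gives R ∝ √L / T², so
R_J/R_Y = √(835) / (0.850)² = 28.90 / 0.7225 = 39.99.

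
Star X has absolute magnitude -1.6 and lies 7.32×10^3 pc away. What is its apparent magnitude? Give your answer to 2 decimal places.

m = M + 5 log₁₀(d/10 pc) = -1.6 + 5 log₁₀(7.32×10^3/10)
  = -1.6 + 5 × 2.865 = -1.6 + 14.32 = 12.72.

12.72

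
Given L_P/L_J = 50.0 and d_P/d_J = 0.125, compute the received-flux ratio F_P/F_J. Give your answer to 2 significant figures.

3.2×10^3

F = L/(4πd²), so F_P/F_J = (L_P/L_J) / (d_P/d_J)²
= 50.0 / (0.125)² = 50.0 / 0.01562 = 3200.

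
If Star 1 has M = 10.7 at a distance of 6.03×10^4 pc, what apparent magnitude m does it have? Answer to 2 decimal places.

m = M + 5 log₁₀(d/10 pc) = 10.7 + 5 log₁₀(6.03×10^4/10)
  = 10.7 + 5 × 3.780 = 10.7 + 18.90 = 29.60.

29.60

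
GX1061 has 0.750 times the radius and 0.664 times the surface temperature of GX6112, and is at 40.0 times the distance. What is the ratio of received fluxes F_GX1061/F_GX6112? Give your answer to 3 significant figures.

L_GX1061/L_GX6112 = (R_GX1061/R_GX6112)²(T_GX1061/T_GX6112)⁴ = (0.750)² × (0.664)⁴ = 0.1093.
F_GX1061/F_GX6112 = (L_GX1061/L_GX6112)/(d_GX1061/d_GX6112)² = 0.1093 / (40.0)² = 6.834×10^-5.

6.83×10^-5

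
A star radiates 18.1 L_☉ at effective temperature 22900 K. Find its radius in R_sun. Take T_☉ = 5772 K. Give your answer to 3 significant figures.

R/R_☉ = √(L/L_☉) / (T/T_☉)² = √(18.1) / (3.967)²
       = 4.254 / 15.74 = 0.2703.

0.270 R_sun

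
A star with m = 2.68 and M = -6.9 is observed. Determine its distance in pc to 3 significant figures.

m − M = 5 log₁₀(d/10 pc)
2.68 − (-6.9) = 9.58 = 5 log₁₀(d/10)
d = 10 × 10^(9.58/5) = 10 × 10^1.916 = 824.1 pc.

824 pc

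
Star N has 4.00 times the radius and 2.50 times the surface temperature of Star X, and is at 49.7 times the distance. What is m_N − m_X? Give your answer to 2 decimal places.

1.49

L_N/L_X = (4.00)²(2.50)⁴ = 625.0.
F_N/F_X = (L_N/L_X)/(d_N/d_X)² = 625.0/2470 = 0.2530.
m_N − m_X = −2.5 log₁₀(0.2530) = 1.49.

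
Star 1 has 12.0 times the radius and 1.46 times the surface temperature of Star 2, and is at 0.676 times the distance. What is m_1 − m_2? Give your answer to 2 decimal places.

-7.89

L_1/L_2 = (12.0)²(1.46)⁴ = 654.3.
F_1/F_2 = (L_1/L_2)/(d_1/d_2)² = 654.3/0.4570 = 1432.
m_1 − m_2 = −2.5 log₁₀(1432) = -7.89.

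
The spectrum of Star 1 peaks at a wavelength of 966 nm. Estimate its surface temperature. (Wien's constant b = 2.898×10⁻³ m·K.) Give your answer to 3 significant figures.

T = b/λ_max = 2.898×10⁻³ / (966×10⁻⁹) = 3000 K.

3.00×10^3 K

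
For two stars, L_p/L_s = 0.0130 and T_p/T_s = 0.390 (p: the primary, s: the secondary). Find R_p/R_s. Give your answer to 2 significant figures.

0.75

L ∝ R²T⁴ gives R ∝ √L / T², so
R_p/R_s = √(0.0130) / (0.390)² = 0.1140 / 0.1521 = 0.7496.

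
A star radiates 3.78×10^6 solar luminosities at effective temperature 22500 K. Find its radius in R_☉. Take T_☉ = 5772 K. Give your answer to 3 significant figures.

128 R_☉

R/R_☉ = √(L/L_☉) / (T/T_☉)² = √(3.78×10^6) / (3.898)²
       = 1944 / 15.20 = 127.9.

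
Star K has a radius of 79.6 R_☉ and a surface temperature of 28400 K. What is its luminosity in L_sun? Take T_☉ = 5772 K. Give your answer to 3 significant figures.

L/L_☉ = (R/R_☉)² (T/T_☉)⁴ = (79.6)² × (28400/5772)⁴
       = 6336 × (4.920)⁴ = 6336 × 586.1 = 3.714×10^6.

3.71×10^6 L_sun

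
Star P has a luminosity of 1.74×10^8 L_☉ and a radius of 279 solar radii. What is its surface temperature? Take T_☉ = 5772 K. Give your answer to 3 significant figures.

3.97×10^4 K

T/T_☉ = (L/L_☉)^(1/4) / (R/R_☉)^(1/2)
T = 5772 × (1.74×10^8)^(1/4) / √(279) = 5772 × 114.9 / 16.70 = 3.969×10^4 K.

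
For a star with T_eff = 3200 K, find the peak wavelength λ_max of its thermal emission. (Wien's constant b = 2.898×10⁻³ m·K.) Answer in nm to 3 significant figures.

906 nm

λ_max = b/T = 2.898×10⁻³ / 3200 = 9.06×10^-7 m = 905.6 nm.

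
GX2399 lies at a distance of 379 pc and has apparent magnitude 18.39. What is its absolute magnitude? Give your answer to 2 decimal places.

M = m − 5 log₁₀(d/10 pc) = 18.39 − 5 log₁₀(379/10)
  = 18.39 − 5 × 1.579 = 18.39 − 7.89 = 10.50.

10.50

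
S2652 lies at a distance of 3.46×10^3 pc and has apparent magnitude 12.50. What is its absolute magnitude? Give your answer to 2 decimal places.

-0.20

M = m − 5 log₁₀(d/10 pc) = 12.50 − 5 log₁₀(3.46×10^3/10)
  = 12.50 − 5 × 2.539 = 12.50 − 12.70 = -0.20.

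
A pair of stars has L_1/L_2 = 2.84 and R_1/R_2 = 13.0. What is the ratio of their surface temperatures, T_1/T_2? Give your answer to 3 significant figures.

L ∝ R²T⁴ gives T ∝ (L/R²)^(1/4), so
T_1/T_2 = (2.84 / 13.0²)^(1/4) = (0.01680)^(1/4) = 0.3600.

0.360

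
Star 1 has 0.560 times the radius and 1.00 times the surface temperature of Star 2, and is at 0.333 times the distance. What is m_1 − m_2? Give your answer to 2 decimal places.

L_1/L_2 = (0.560)²(1.00)⁴ = 0.3136.
F_1/F_2 = (L_1/L_2)/(d_1/d_2)² = 0.3136/0.1109 = 2.828.
m_1 − m_2 = −2.5 log₁₀(2.828) = -1.13.

-1.13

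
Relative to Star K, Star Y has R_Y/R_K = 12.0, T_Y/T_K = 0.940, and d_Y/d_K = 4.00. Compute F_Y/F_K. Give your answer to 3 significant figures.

L_Y/L_K = (R_Y/R_K)²(T_Y/T_K)⁴ = (12.0)² × (0.940)⁴ = 112.4.
F_Y/F_K = (L_Y/L_K)/(d_Y/d_K)² = 112.4 / (4.00)² = 7.027.

7.03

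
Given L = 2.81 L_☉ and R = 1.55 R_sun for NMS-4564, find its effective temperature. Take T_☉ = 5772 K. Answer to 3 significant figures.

6.00×10^3 K

T/T_☉ = (L/L_☉)^(1/4) / (R/R_☉)^(1/2)
T = 5772 × (2.81)^(1/4) / √(1.55) = 5772 × 1.295 / 1.245 = 6003 K.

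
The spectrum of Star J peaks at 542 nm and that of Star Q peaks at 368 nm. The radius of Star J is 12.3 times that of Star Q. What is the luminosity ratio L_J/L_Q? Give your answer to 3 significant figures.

Wien's law gives T ∝ 1/λ_max, so T_J/T_Q = λ_Q/λ_J = 368/542 = 0.6790.
Then L ∝ R²T⁴ gives L_J/L_Q = (12.3)² × (0.6790)⁴ = 151.3 × 0.2125 = 32.15.

32.2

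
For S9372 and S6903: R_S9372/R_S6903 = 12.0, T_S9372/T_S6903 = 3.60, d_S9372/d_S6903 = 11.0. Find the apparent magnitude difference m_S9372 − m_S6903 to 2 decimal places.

L_S9372/L_S6903 = (12.0)²(3.60)⁴ = 2.419×10^4.
F_S9372/F_S6903 = (L_S9372/L_S6903)/(d_S9372/d_S6903)² = 2.419×10^4/121.0 = 199.9.
m_S9372 − m_S6903 = −2.5 log₁₀(199.9) = -5.75.

-5.75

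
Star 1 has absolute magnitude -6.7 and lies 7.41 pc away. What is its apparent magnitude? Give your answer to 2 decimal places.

m = M + 5 log₁₀(d/10 pc) = -6.7 + 5 log₁₀(7.41/10)
  = -6.7 + 5 × -0.130 = -6.7 + -0.65 = -7.35.

-7.35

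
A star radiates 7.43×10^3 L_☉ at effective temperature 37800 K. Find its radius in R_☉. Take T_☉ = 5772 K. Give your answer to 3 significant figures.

2.01 R_☉

R/R_☉ = √(L/L_☉) / (T/T_☉)² = √(7.43×10^3) / (6.549)²
       = 86.20 / 42.89 = 2.010.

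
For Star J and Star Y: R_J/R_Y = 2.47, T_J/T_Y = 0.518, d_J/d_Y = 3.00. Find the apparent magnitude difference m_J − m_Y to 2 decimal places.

3.28

L_J/L_Y = (2.47)²(0.518)⁴ = 0.4393.
F_J/F_Y = (L_J/L_Y)/(d_J/d_Y)² = 0.4393/9.000 = 0.04881.
m_J − m_Y = −2.5 log₁₀(0.04881) = 3.28.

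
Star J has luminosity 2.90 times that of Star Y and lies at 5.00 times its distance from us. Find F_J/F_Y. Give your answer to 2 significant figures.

0.12

F = L/(4πd²), so F_J/F_Y = (L_J/L_Y) / (d_J/d_Y)²
= 2.90 / (5.00)² = 2.90 / 25.00 = 0.1160.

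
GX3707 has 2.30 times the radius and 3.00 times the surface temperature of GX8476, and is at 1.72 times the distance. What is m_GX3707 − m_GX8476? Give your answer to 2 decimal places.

-5.40

L_GX3707/L_GX8476 = (2.30)²(3.00)⁴ = 428.5.
F_GX3707/F_GX8476 = (L_GX3707/L_GX8476)/(d_GX3707/d_GX8476)² = 428.5/2.958 = 144.8.
m_GX3707 − m_GX8476 = −2.5 log₁₀(144.8) = -5.40.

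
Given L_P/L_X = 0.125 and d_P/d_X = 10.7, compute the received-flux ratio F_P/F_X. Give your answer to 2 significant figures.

F = L/(4πd²), so F_P/F_X = (L_P/L_X) / (d_P/d_X)²
= 0.125 / (10.7)² = 0.125 / 114.5 = 0.001092.

0.0011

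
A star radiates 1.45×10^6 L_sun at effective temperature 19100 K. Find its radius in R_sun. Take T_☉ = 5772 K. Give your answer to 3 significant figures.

110 R_sun

R/R_☉ = √(L/L_☉) / (T/T_☉)² = √(1.45×10^6) / (3.309)²
       = 1204 / 10.95 = 110.0.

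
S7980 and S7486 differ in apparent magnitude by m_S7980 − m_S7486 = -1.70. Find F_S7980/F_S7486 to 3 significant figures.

4.79

F_S7980/F_S7486 = 10^(−(m_S7980 − m_S7486)/2.5) = 10^(1.70/2.5) = 10^0.680 = 4.786.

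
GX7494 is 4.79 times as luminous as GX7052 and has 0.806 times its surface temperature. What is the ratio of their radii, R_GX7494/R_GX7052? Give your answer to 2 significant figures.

3.4

L ∝ R²T⁴ gives R ∝ √L / T², so
R_GX7494/R_GX7052 = √(4.79) / (0.806)² = 2.189 / 0.6496 = 3.369.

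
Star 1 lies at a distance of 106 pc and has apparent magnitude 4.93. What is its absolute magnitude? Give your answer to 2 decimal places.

M = m − 5 log₁₀(d/10 pc) = 4.93 − 5 log₁₀(106/10)
  = 4.93 − 5 × 1.025 = 4.93 − 5.13 = -0.20.

-0.20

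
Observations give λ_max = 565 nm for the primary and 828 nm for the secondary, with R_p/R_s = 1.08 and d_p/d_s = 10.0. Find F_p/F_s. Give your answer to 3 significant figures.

0.0538

Wien's law: T_p/T_s = λ_s/λ_p = 828/565 = 1.465.
L_p/L_s = (R_p/R_s)²(T_p/T_s)⁴ = (1.08)²(1.465)⁴ = 5.380.
F_p/F_s = (L_p/L_s)/(d_p/d_s)² = 5.380/(10.0)² = 0.05380.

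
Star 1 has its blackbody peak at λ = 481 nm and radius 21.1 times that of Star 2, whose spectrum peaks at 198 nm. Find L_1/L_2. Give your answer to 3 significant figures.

Wien's law gives T ∝ 1/λ_max, so T_1/T_2 = λ_2/λ_1 = 198/481 = 0.4116.
Then L ∝ R²T⁴ gives L_1/L_2 = (21.1)² × (0.4116)⁴ = 445.2 × 0.02871 = 12.78.

12.8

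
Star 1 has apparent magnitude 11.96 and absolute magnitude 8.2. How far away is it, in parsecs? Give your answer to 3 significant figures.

m − M = 5 log₁₀(d/10 pc)
11.96 − (8.2) = 3.76 = 5 log₁₀(d/10)
d = 10 × 10^(3.76/5) = 10 × 10^0.752 = 56.49 pc.

56.5 pc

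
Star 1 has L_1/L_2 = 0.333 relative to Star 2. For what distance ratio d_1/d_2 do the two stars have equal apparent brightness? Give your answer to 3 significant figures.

0.577

Equal flux requires L_1/d_1² = L_2/d_2², so d_1/d_2 = √(L_1/L_2)
= √(0.333) = 0.5771.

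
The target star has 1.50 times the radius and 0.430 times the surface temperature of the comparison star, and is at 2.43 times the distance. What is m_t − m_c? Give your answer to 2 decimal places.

L_t/L_c = (1.50)²(0.430)⁴ = 0.07692.
F_t/F_c = (L_t/L_c)/(d_t/d_c)² = 0.07692/5.905 = 0.01303.
m_t − m_c = −2.5 log₁₀(0.01303) = 4.71.

4.71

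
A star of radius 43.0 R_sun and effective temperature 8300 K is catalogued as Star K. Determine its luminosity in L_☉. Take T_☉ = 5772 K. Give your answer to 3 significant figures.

7.91×10^3 L_☉

L/L_☉ = (R/R_☉)² (T/T_☉)⁴ = (43.0)² × (8300/5772)⁴
       = 1849 × (1.438)⁴ = 1849 × 4.276 = 7906.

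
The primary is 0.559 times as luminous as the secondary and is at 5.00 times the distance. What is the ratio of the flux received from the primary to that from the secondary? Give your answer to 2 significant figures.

F = L/(4πd²), so F_p/F_s = (L_p/L_s) / (d_p/d_s)²
= 0.559 / (5.00)² = 0.559 / 25.00 = 0.02236.

0.022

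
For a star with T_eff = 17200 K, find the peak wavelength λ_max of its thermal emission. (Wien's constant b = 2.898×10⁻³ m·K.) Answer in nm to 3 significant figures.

λ_max = b/T = 2.898×10⁻³ / 17200 = 1.68×10^-7 m = 168.5 nm.

168 nm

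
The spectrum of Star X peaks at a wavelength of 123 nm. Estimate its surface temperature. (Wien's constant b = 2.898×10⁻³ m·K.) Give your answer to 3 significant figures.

T = b/λ_max = 2.898×10⁻³ / (123×10⁻⁹) = 2.356×10^4 K.

2.36×10^4 K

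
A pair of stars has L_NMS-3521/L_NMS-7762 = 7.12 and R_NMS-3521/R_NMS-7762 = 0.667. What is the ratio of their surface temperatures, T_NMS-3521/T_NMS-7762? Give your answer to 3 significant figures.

2.00

L ∝ R²T⁴ gives T ∝ (L/R²)^(1/4), so
T_NMS-3521/T_NMS-7762 = (7.12 / 0.667²)^(1/4) = (16.00)^(1/4) = 2.000.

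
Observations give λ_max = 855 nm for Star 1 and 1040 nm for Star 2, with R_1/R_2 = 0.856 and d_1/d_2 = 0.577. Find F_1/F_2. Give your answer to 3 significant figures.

4.82

Wien's law: T_1/T_2 = λ_2/λ_1 = 1040/855 = 1.216.
L_1/L_2 = (R_1/R_2)²(T_1/T_2)⁴ = (0.856)²(1.216)⁴ = 1.604.
F_1/F_2 = (L_1/L_2)/(d_1/d_2)² = 1.604/(0.577)² = 4.818.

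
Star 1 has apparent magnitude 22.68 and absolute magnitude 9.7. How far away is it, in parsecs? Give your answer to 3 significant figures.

m − M = 5 log₁₀(d/10 pc)
22.68 − (9.7) = 12.98 = 5 log₁₀(d/10)
d = 10 × 10^(12.98/5) = 10 × 10^2.596 = 3945 pc.

3.94×10^3 pc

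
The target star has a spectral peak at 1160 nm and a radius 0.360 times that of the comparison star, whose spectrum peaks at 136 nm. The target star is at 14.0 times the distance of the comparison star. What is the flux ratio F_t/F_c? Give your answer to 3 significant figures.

Wien's law: T_t/T_c = λ_c/λ_t = 136/1160 = 0.1172.
L_t/L_c = (R_t/R_c)²(T_t/T_c)⁴ = (0.360)²(0.1172)⁴ = 2.449×10^-5.
F_t/F_c = (L_t/L_c)/(d_t/d_c)² = 2.449×10^-5/(14.0)² = 1.249×10^-7.

1.25×10^-7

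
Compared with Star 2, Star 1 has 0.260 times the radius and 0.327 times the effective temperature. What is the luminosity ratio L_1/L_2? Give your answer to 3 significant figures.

From the Stefan–Boltzmann law, L ∝ R²T⁴, so
L_1/L_2 = (R_1/R_2)² (T_1/T_2)⁴ = (0.260)² × (0.327)⁴ = 0.06760 × 0.01143 = 7.729×10^-4.

7.73×10^-4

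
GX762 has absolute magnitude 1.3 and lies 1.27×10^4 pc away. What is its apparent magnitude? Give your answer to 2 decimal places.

m = M + 5 log₁₀(d/10 pc) = 1.3 + 5 log₁₀(1.27×10^4/10)
  = 1.3 + 5 × 3.104 = 1.3 + 15.52 = 16.82.

16.82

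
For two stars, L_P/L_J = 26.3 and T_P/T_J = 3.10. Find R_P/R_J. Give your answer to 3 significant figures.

0.534

L ∝ R²T⁴ gives R ∝ √L / T², so
R_P/R_J = √(26.3) / (3.10)² = 5.128 / 9.610 = 0.5336.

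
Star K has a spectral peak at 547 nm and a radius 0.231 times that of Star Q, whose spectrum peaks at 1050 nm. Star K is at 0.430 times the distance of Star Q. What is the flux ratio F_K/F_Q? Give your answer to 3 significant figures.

Wien's law: T_K/T_Q = λ_Q/λ_K = 1050/547 = 1.920.
L_K/L_Q = (R_K/R_Q)²(T_K/T_Q)⁴ = (0.231)²(1.920)⁴ = 0.7245.
F_K/F_Q = (L_K/L_Q)/(d_K/d_Q)² = 0.7245/(0.430)² = 3.918.

3.92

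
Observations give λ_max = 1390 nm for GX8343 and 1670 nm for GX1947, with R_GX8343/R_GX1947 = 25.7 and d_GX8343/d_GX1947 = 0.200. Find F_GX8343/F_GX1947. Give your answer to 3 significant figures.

Wien's law: T_GX8343/T_GX1947 = λ_GX1947/λ_GX8343 = 1670/1390 = 1.201.
L_GX8343/L_GX1947 = (R_GX8343/R_GX1947)²(T_GX8343/T_GX1947)⁴ = (25.7)²(1.201)⁴ = 1376.
F_GX8343/F_GX1947 = (L_GX8343/L_GX1947)/(d_GX8343/d_GX1947)² = 1376/(0.200)² = 3.440×10^4.

3.44×10^4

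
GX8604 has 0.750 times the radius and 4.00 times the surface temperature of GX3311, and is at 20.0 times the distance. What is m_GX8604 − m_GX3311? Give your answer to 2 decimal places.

L_GX8604/L_GX3311 = (0.750)²(4.00)⁴ = 144.0.
F_GX8604/F_GX3311 = (L_GX8604/L_GX3311)/(d_GX8604/d_GX3311)² = 144.0/400.0 = 0.3600.
m_GX8604 − m_GX3311 = −2.5 log₁₀(0.3600) = 1.11.

1.11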